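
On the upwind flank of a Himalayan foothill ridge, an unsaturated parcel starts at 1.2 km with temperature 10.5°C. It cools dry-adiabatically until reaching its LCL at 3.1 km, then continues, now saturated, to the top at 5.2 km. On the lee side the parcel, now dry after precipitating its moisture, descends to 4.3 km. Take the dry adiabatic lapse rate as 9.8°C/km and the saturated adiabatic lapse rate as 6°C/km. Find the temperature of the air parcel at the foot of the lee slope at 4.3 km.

-11.9°C

1200 → 3100 m (dry, 9.8°C/km): ΔT = -9.8 × 1.9 = -18.62°C → T = -8.12°C
3100 → 5200 m (saturated, 6°C/km): ΔT = -6 × 2.1 = -12.6°C → T = -20.72°C
5200 → 4300 m (dry descent, 9.8°C/km): ΔT = +9.8 × 0.9 = +8.82°C → T = -11.9°C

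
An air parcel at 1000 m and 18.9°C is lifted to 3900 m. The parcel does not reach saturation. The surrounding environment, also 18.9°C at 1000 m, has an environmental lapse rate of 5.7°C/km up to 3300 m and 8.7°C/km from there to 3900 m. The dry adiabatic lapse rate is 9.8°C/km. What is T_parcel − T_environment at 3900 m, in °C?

Parcel:
  1000–3900 m, dry: Δz = 2.9 km ⇒ ΔT = -28.42°C; T = -9.52°C
Environment:
  1000–3300 m, environment, lower layer: Δz = 2.3 km ⇒ ΔT = -13.11°C; T = 5.79°C
  3300–3900 m, environment, upper layer: Δz = 0.6 km ⇒ ΔT = -5.22°C; T = 0.57°C
T_parcel − T_env = -9.52 − 0.57 = -10.09°C

-10.09°C (parcel cooler than environment)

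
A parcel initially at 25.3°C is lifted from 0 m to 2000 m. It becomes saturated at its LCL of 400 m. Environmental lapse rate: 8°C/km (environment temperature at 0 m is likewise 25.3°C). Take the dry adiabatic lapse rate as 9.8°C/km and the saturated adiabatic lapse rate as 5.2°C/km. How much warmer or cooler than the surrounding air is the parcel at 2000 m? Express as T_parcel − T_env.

+3.76°C (parcel warmer than environment)

Parcel:
  0–400 m, dry: Δz = 0.4 km ⇒ ΔT = -3.92°C; T = 21.38°C
  400–2000 m, saturated: Δz = 1.6 km ⇒ ΔT = -8.32°C; T = 13.06°C
Environment:
  0–2000 m, environment: Δz = 2 km ⇒ ΔT = -16°C; T = 9.3°C
T_parcel − T_env = 13.06 − 9.3 = +3.76°C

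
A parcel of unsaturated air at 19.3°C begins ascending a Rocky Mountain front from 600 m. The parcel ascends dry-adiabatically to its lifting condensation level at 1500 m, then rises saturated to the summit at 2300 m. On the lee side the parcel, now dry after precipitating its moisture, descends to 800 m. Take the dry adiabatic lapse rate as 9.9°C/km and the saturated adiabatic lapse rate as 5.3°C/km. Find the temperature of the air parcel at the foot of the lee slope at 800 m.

21°C

Dry to 1500 m: -9.9 × 0.9 km = -8.91°C, so T = 10.39°C.
Saturated to 2300 m: -5.3 × 0.8 km = -4.24°C, so T = 6.15°C.
Dry descent to 800 m: +9.9 × 1.5 km = +14.85°C, so T = 21°C.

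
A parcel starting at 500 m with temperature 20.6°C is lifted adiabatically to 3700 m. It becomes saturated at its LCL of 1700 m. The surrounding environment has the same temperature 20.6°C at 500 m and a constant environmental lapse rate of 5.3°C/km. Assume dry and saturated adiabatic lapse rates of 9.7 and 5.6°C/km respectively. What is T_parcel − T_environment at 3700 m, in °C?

-5.88°C (parcel cooler than environment)

Parcel:
  500–1700 m, dry: Δz = 1.2 km ⇒ ΔT = -11.64°C; T = 8.96°C
  1700–3700 m, saturated: Δz = 2 km ⇒ ΔT = -11.2°C; T = -2.24°C
Environment:
  500–3700 m, environment: Δz = 3.2 km ⇒ ΔT = -16.96°C; T = 3.64°C
T_parcel − T_env = -2.24 − 3.64 = -5.88°C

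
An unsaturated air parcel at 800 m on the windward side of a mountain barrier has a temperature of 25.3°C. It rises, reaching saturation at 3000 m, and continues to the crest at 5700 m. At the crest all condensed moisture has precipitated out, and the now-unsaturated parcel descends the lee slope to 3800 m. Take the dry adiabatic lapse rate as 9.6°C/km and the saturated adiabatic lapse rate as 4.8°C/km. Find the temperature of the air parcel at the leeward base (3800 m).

9.46°C

Dry to 3000 m: -9.6 × 2.2 km = -21.12°C, so T = 4.18°C.
Saturated to 5700 m: -4.8 × 2.7 km = -12.96°C, so T = -8.78°C.
Dry descent to 3800 m: +9.6 × 1.9 km = +18.24°C, so T = 9.46°C.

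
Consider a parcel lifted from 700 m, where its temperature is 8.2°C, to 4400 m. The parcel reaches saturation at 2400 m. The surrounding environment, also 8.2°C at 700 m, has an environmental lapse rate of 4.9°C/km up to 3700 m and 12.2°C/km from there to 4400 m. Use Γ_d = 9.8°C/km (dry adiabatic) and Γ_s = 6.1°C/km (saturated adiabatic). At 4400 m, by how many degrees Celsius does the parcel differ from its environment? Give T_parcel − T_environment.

Parcel:
  From 700 m to 2400 m (dry): cools by 9.8 × 1.7 = 16.66°C, giving -8.46°C.
  From 2400 m to 4400 m (saturated): cools by 6.1 × 2 = 12.2°C, giving -20.66°C.
Environment:
  From 700 m to 3700 m (environment, lower layer): cools by 4.9 × 3 = 14.7°C, giving -6.5°C.
  From 3700 m to 4400 m (environment, upper layer): cools by 12.2 × 0.7 = 8.54°C, giving -15.04°C.
T_parcel − T_env = -20.66 − (-15.04) = -5.62°C

-5.62°C (parcel cooler than environment)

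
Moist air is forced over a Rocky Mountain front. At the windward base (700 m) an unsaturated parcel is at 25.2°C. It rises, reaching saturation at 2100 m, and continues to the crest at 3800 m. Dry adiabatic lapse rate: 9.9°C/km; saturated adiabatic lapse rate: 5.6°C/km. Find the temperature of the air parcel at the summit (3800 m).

1.82°C

700–2100 m, dry: Δz = 1.4 km ⇒ ΔT = -13.86°C; T = 11.34°C
2100–3800 m, saturated: Δz = 1.7 km ⇒ ΔT = -9.52°C; T = 1.82°C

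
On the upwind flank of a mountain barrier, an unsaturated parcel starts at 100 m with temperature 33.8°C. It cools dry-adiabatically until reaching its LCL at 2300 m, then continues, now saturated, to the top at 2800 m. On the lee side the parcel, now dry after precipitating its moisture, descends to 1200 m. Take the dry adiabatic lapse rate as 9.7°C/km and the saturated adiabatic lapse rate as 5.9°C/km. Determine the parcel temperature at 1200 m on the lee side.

Dry to 2300 m: -9.7 × 2.2 km = -21.34°C, so T = 12.46°C.
Saturated to 2800 m: -5.9 × 0.5 km = -2.95°C, so T = 9.51°C.
Dry descent to 1200 m: +9.7 × 1.6 km = +15.52°C, so T = 25.03°C.

25.03°C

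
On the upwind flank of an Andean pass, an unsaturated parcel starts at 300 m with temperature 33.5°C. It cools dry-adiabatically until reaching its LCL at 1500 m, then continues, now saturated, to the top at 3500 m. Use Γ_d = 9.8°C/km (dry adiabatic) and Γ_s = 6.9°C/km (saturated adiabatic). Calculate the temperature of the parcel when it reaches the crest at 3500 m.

Dry to 1500 m: -9.8 × 1.2 km = -11.76°C, so T = 21.74°C.
Saturated to 3500 m: -6.9 × 2 km = -13.8°C, so T = 7.94°C.

7.94°C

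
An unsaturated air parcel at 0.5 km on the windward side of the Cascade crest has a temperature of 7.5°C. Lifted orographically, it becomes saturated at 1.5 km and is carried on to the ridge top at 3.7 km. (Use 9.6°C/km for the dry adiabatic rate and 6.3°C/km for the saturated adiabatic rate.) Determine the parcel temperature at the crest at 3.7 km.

-15.96°C

Dry to 1500 m: -9.6 × 1 km = -9.6°C, so T = -2.1°C.
Saturated to 3700 m: -6.3 × 2.2 km = -13.86°C, so T = -15.96°C.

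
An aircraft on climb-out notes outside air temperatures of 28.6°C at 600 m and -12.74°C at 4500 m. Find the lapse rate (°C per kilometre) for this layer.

10.6°C/km

Γ = −ΔT/Δz = (28.6 − (-12.74)) / (4500 − 600) m
  = 41.34°C / 3.9 km = 10.6°C/km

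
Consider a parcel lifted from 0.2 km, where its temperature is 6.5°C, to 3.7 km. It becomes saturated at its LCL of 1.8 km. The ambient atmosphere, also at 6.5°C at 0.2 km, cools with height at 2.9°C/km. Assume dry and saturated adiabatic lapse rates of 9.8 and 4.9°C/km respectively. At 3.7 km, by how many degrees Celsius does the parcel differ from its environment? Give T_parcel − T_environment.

-14.84°C (parcel cooler than environment)

Parcel:
  200 → 1800 m (dry, 9.8°C/km): ΔT = -9.8 × 1.6 = -15.68°C → T = -9.18°C
  1800 → 3700 m (saturated, 4.9°C/km): ΔT = -4.9 × 1.9 = -9.31°C → T = -18.49°C
Environment:
  200 → 3700 m (environment, 2.9°C/km): ΔT = -2.9 × 3.5 = -10.15°C → T = -3.65°C
T_parcel − T_env = -18.49 − (-3.65) = -14.84°C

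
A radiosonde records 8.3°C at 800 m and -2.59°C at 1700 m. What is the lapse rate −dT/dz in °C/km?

Γ = −ΔT/Δz = (8.3 − (-2.59)) / (1700 − 800) m
  = 10.89°C / 0.9 km = 12.1°C/km

12.1°C/km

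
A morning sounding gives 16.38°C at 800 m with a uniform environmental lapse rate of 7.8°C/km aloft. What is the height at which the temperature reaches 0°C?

Height above start = (16.38 − 0) / 7.8 = 2.1 km
Altitude = 800 m + 2100 m = 2900 m

2900 m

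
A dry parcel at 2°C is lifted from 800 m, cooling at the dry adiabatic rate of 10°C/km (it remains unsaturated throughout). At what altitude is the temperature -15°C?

2500 m

Height above start = (2 − (-15)) / 10 = 1.7 km
Altitude = 800 m + 1700 m = 2500 m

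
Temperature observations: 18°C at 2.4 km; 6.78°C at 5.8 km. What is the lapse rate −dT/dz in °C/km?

Γ = −ΔT/Δz = (18 − 6.78) / (5800 − 2400) m
  = 11.22°C / 3.4 km = 3.3°C/km

3.3°C/km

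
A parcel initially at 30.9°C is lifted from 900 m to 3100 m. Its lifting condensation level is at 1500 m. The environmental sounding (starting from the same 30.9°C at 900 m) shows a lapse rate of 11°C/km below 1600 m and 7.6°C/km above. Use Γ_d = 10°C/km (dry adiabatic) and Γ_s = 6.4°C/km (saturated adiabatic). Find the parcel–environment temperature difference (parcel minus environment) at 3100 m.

Parcel:
  Dry to 1500 m: -10 × 0.6 km = -6°C, so T = 24.9°C.
  Saturated to 3100 m: -6.4 × 1.6 km = -10.24°C, so T = 14.66°C.
Environment:
  Environment, lower layer to 1600 m: -11 × 0.7 km = -7.7°C, so T = 23.2°C.
  Environment, upper layer to 3100 m: -7.6 × 1.5 km = -11.4°C, so T = 11.8°C.
T_parcel − T_env = 14.66 − 11.8 = +2.86°C

+2.86°C (parcel warmer than environment)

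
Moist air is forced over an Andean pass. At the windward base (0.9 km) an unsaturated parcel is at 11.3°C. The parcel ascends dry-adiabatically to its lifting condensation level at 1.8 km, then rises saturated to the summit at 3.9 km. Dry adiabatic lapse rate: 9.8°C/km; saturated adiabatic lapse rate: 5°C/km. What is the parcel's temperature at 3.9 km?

900 → 1800 m (dry, 9.8°C/km): ΔT = -9.8 × 0.9 = -8.82°C → T = 2.48°C
1800 → 3900 m (saturated, 5°C/km): ΔT = -5 × 2.1 = -10.5°C → T = -8.02°C

-8.02°C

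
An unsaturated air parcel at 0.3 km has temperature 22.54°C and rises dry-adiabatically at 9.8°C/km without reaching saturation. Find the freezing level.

2.6 km

Height above start = (22.54 − 0) / 9.8 = 2.3 km
Altitude = 300 m + 2300 m = 2600 m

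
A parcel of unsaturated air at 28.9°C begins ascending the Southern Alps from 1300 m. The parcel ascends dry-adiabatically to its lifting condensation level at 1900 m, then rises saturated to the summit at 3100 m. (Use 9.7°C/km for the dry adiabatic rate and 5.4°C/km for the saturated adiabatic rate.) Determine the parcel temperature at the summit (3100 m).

16.6°C

1300–1900 m, dry: Δz = 0.6 km ⇒ ΔT = -5.82°C; T = 23.08°C
1900–3100 m, saturated: Δz = 1.2 km ⇒ ΔT = -6.48°C; T = 16.6°C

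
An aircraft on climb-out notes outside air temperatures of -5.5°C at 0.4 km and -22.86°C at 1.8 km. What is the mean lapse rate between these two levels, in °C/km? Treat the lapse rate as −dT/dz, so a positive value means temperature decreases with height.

12.4°C/km

Γ = −ΔT/Δz = (-5.5 − (-22.86)) / (1800 − 400) m
  = 17.36°C / 1.4 km = 12.4°C/km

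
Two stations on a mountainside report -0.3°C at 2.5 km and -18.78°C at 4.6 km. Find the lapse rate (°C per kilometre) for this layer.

8.8°C/km

Γ = −ΔT/Δz = (-0.3 − (-18.78)) / (4600 − 2500) m
  = 18.48°C / 2.1 km = 8.8°C/km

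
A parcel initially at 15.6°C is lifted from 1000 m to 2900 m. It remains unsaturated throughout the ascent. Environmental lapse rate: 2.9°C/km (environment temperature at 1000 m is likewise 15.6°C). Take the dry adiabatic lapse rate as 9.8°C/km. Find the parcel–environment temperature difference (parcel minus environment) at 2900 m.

-13.11°C (parcel cooler than environment)

Parcel:
  Dry to 2900 m: -9.8 × 1.9 km = -18.62°C, so T = -3.02°C.
Environment:
  Environment to 2900 m: -2.9 × 1.9 km = -5.51°C, so T = 10.09°C.
T_parcel − T_env = -3.02 − 10.09 = -13.11°C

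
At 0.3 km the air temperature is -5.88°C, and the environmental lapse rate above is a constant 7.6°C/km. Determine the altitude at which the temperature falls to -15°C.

Height above start = (-5.88 − (-15)) / 7.6 = 1.2 km
Altitude = 300 m + 1200 m = 1500 m

1.5 km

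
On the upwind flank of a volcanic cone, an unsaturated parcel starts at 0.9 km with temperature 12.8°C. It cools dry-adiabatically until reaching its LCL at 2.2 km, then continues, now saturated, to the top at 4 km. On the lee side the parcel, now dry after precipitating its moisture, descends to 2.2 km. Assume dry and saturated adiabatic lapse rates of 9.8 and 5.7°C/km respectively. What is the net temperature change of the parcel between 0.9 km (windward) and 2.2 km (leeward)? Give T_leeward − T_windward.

900 → 2200 m (dry, 9.8°C/km): ΔT = -9.8 × 1.3 = -12.74°C → T = 0.06°C
2200 → 4000 m (saturated, 5.7°C/km): ΔT = -5.7 × 1.8 = -10.26°C → T = -10.2°C
4000 → 2200 m (dry descent, 9.8°C/km): ΔT = +9.8 × 1.8 = +17.64°C → T = 7.44°C
Net change vs windward start: 7.44 − 12.8 = -5.36°C

-5.36°C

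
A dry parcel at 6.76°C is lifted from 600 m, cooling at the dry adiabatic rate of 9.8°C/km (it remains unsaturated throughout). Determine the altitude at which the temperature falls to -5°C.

1800 m

Height above start = (6.76 − (-5)) / 9.8 = 1.2 km
Altitude = 600 m + 1200 m = 1800 m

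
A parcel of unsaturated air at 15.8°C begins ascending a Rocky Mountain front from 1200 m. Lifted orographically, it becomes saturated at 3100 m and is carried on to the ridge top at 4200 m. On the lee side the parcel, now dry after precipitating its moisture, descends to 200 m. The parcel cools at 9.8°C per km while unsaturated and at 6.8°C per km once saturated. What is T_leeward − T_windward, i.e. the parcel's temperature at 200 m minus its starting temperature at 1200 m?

1200 → 3100 m (dry, 9.8°C/km): ΔT = -9.8 × 1.9 = -18.62°C → T = -2.82°C
3100 → 4200 m (saturated, 6.8°C/km): ΔT = -6.8 × 1.1 = -7.48°C → T = -10.3°C
4200 → 200 m (dry descent, 9.8°C/km): ΔT = +9.8 × 4 = +39.2°C → T = 28.9°C
Net change vs windward start: 28.9 − 15.8 = +13.1°C

+13.1°C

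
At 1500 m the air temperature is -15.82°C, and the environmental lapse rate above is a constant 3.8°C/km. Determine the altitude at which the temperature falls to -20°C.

Height above start = (-15.82 − (-20)) / 3.8 = 1.1 km
Altitude = 1500 m + 1100 m = 2600 m

2600 m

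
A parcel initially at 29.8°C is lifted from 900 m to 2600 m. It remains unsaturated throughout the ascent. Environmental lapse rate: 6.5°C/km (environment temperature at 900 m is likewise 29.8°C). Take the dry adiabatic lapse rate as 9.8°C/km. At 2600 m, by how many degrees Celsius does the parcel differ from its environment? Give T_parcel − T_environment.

Parcel:
  900 → 2600 m (dry, 9.8°C/km): ΔT = -9.8 × 1.7 = -16.66°C → T = 13.14°C
Environment:
  900 → 2600 m (environment, 6.5°C/km): ΔT = -6.5 × 1.7 = -11.05°C → T = 18.75°C
T_parcel − T_env = 13.14 − 18.75 = -5.61°C

-5.61°C (parcel cooler than environment)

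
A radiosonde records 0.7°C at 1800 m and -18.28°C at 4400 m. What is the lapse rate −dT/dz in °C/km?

Γ = −ΔT/Δz = (0.7 − (-18.28)) / (4400 − 1800) m
  = 18.98°C / 2.6 km = 7.3°C/km

7.3°C/km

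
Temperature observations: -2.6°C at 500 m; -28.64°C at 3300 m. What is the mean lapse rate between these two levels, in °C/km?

9.3°C/km

Γ = −ΔT/Δz = (-2.6 − (-28.64)) / (3300 − 500) m
  = 26.04°C / 2.8 km = 9.3°C/km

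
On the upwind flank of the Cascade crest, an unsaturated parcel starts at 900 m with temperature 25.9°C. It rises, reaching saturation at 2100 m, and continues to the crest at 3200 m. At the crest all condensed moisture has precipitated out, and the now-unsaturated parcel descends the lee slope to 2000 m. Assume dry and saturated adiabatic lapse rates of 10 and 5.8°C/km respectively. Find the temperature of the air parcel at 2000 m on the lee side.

900 → 2100 m (dry, 10°C/km): ΔT = -10 × 1.2 = -12°C → T = 13.9°C
2100 → 3200 m (saturated, 5.8°C/km): ΔT = -5.8 × 1.1 = -6.38°C → T = 7.52°C
3200 → 2000 m (dry descent, 10°C/km): ΔT = +10 × 1.2 = +12°C → T = 19.52°C

19.52°C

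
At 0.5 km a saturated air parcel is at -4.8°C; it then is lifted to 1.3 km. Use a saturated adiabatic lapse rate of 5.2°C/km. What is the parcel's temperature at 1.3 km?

500 → 1300 m (saturated adiabatic, 5.2°C/km): ΔT = -5.2 × 0.8 = -4.16°C → T = -8.96°C

-8.96°C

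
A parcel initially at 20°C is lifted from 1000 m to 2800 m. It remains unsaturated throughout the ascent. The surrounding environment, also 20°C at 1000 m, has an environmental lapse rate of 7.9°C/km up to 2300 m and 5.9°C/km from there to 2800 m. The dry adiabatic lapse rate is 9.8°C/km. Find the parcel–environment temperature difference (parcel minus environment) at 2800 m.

-4.42°C (parcel cooler than environment)

Parcel:
  1000–2800 m, dry: Δz = 1.8 km ⇒ ΔT = -17.64°C; T = 2.36°C
Environment:
  1000–2300 m, environment, lower layer: Δz = 1.3 km ⇒ ΔT = -10.27°C; T = 9.73°C
  2300–2800 m, environment, upper layer: Δz = 0.5 km ⇒ ΔT = -2.95°C; T = 6.78°C
T_parcel − T_env = 2.36 − 6.78 = -4.42°C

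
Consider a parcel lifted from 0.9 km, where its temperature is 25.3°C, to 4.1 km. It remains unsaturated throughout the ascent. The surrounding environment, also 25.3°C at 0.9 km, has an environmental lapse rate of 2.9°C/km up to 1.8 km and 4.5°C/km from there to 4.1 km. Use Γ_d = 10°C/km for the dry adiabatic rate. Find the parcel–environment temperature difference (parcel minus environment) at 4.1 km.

Parcel:
  From 900 m to 4100 m (dry): cools by 10 × 3.2 = 32°C, giving -6.7°C.
Environment:
  From 900 m to 1800 m (environment, lower layer): cools by 2.9 × 0.9 = 2.61°C, giving 22.69°C.
  From 1800 m to 4100 m (environment, upper layer): cools by 4.5 × 2.3 = 10.35°C, giving 12.34°C.
T_parcel − T_env = -6.7 − 12.34 = -19.04°C

-19.04°C (parcel cooler than environment)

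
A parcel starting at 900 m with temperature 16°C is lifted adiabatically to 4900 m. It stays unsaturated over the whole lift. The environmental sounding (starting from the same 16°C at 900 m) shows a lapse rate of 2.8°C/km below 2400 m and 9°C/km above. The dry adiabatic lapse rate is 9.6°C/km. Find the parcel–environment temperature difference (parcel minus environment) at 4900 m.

Parcel:
  900–4900 m, dry: Δz = 4 km ⇒ ΔT = -38.4°C; T = -22.4°C
Environment:
  900–2400 m, environment, lower layer: Δz = 1.5 km ⇒ ΔT = -4.2°C; T = 11.8°C
  2400–4900 m, environment, upper layer: Δz = 2.5 km ⇒ ΔT = -22.5°C; T = -10.7°C
T_parcel − T_env = -22.4 − (-10.7) = -11.7°C

-11.7°C (parcel cooler than environment)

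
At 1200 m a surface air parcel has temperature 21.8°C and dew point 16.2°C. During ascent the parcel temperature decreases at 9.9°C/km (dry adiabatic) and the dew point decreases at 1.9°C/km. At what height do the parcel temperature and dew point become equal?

1900 m

T and T_d converge at 9.9 − 1.9 = 8°C per km
Height above start = (21.8 − 16.2) / 8 = 0.7 km
LCL altitude = 1200 m + 700 m = 1900 m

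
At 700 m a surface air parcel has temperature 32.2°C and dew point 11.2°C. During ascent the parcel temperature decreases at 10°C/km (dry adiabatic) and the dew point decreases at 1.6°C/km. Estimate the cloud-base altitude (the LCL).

T and T_d converge at 10 − 1.6 = 8.4°C per km
Height above start = (32.2 − 11.2) / 8.4 = 2.5 km
LCL altitude = 700 m + 2500 m = 3200 m

3200 m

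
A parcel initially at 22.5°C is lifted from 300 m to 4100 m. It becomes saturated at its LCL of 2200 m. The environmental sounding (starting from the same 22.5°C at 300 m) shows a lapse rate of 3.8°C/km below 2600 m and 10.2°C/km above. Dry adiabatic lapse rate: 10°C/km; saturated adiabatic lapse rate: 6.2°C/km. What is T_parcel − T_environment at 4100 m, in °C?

Parcel:
  300–2200 m, dry: Δz = 1.9 km ⇒ ΔT = -19°C; T = 3.5°C
  2200–4100 m, saturated: Δz = 1.9 km ⇒ ΔT = -11.78°C; T = -8.28°C
Environment:
  300–2600 m, environment, lower layer: Δz = 2.3 km ⇒ ΔT = -8.74°C; T = 13.76°C
  2600–4100 m, environment, upper layer: Δz = 1.5 km ⇒ ΔT = -15.3°C; T = -1.54°C
T_parcel − T_env = -8.28 − (-1.54) = -6.74°C

-6.74°C (parcel cooler than environment)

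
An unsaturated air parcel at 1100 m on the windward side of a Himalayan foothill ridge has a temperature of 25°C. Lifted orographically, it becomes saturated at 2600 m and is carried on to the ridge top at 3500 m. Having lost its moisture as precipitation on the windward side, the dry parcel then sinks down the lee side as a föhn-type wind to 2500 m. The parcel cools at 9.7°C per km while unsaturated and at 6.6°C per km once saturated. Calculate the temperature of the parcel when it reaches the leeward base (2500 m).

From 1100 m to 2600 m (dry): cools by 9.7 × 1.5 = 14.55°C, giving 10.45°C.
From 2600 m to 3500 m (saturated): cools by 6.6 × 0.9 = 5.94°C, giving 4.51°C.
From 3500 m to 2500 m (dry descent): warms by 9.7 × 1 = 9.7°C, giving 14.21°C.

14.21°C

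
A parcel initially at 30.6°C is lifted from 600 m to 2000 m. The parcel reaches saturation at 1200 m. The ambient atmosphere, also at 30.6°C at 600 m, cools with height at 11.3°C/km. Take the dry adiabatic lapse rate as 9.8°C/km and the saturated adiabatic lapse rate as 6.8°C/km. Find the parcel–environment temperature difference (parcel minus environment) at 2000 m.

Parcel:
  600 → 1200 m (dry, 9.8°C/km): ΔT = -9.8 × 0.6 = -5.88°C → T = 24.72°C
  1200 → 2000 m (saturated, 6.8°C/km): ΔT = -6.8 × 0.8 = -5.44°C → T = 19.28°C
Environment:
  600 → 2000 m (environment, 11.3°C/km): ΔT = -11.3 × 1.4 = -15.82°C → T = 14.78°C
T_parcel − T_env = 19.28 − 14.78 = +4.5°C

+4.5°C (parcel warmer than environment)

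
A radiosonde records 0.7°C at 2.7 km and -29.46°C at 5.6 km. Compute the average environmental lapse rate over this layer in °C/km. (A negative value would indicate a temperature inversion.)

Γ = −ΔT/Δz = (0.7 − (-29.46)) / (5600 − 2700) m
  = 30.16°C / 2.9 km = 10.4°C/km

10.4°C/km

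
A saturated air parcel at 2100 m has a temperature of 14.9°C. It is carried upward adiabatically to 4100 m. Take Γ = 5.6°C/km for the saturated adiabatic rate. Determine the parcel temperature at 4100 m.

2100–4100 m, saturated adiabatic: Δz = 2 km ⇒ ΔT = -11.2°C; T = 3.7°C

3.7°C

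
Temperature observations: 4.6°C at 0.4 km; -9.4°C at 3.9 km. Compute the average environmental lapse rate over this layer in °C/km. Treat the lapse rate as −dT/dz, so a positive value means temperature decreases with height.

Γ = −ΔT/Δz = (4.6 − (-9.4)) / (3900 − 400) m
  = 14°C / 3.5 km = 4°C/km

4°C/km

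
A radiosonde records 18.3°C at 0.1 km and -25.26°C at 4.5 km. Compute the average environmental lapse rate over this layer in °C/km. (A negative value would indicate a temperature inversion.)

9.9°C/km

Γ = −ΔT/Δz = (18.3 − (-25.26)) / (4500 − 100) m
  = 43.56°C / 4.4 km = 9.9°C/km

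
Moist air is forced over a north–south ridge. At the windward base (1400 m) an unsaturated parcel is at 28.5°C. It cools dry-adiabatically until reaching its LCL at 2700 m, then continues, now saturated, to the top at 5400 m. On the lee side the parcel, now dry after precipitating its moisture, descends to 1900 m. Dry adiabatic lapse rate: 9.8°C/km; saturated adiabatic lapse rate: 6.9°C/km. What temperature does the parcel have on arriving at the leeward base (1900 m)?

31.43°C

Dry to 2700 m: -9.8 × 1.3 km = -12.74°C, so T = 15.76°C.
Saturated to 5400 m: -6.9 × 2.7 km = -18.63°C, so T = -2.87°C.
Dry descent to 1900 m: +9.8 × 3.5 km = +34.3°C, so T = 31.43°C.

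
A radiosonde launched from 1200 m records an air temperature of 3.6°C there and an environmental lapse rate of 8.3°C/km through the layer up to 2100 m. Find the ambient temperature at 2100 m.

-3.87°C

From 1200 m to 2100 m (environmental): cools by 8.3 × 0.9 = 7.47°C, giving -3.87°C.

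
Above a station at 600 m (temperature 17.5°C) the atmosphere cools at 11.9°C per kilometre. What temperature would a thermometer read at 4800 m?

600–4800 m, environmental: Δz = 4.2 km ⇒ ΔT = -49.98°C; T = -32.48°C

-32.48°C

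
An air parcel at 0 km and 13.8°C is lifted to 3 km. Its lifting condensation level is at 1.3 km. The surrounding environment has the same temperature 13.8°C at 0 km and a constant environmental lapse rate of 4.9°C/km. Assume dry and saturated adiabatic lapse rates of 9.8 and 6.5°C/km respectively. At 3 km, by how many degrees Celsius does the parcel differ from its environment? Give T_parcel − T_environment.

Parcel:
  Dry to 1300 m: -9.8 × 1.3 km = -12.74°C, so T = 1.06°C.
  Saturated to 3000 m: -6.5 × 1.7 km = -11.05°C, so T = -9.99°C.
Environment:
  Environment to 3000 m: -4.9 × 3 km = -14.7°C, so T = -0.9°C.
T_parcel − T_env = -9.99 − (-0.9) = -9.09°C

-9.09°C (parcel cooler than environment)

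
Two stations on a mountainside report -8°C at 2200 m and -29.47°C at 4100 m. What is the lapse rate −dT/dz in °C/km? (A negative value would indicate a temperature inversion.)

11.3°C/km

Γ = −ΔT/Δz = (-8 − (-29.47)) / (4100 − 2200) m
  = 21.47°C / 1.9 km = 11.3°C/km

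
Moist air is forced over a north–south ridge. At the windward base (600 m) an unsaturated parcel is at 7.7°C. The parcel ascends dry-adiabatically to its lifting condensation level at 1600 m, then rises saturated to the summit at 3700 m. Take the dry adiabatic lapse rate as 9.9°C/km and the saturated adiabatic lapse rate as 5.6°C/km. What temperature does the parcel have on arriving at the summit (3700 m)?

-13.96°C

Dry to 1600 m: -9.9 × 1 km = -9.9°C, so T = -2.2°C.
Saturated to 3700 m: -5.6 × 2.1 km = -11.76°C, so T = -13.96°C.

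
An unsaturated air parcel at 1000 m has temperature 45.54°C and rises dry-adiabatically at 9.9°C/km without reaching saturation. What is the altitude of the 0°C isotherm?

Height above start = (45.54 − 0) / 9.9 = 4.6 km
Altitude = 1000 m + 4600 m = 5600 m

5600 m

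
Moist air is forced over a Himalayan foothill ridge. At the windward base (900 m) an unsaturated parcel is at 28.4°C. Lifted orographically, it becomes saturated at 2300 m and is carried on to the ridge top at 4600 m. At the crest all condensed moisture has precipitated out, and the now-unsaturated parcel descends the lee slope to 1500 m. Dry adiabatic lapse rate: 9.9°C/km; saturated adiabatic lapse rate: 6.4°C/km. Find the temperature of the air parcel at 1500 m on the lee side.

30.51°C

From 900 m to 2300 m (dry): cools by 9.9 × 1.4 = 13.86°C, giving 14.54°C.
From 2300 m to 4600 m (saturated): cools by 6.4 × 2.3 = 14.72°C, giving -0.18°C.
From 4600 m to 1500 m (dry descent): warms by 9.9 × 3.1 = 30.69°C, giving 30.51°C.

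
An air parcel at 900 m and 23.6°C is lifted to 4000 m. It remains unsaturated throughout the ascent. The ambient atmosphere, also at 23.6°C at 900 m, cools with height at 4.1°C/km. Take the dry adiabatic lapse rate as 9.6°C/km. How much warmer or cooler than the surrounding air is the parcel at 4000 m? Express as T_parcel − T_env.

Parcel:
  900–4000 m, dry: Δz = 3.1 km ⇒ ΔT = -29.76°C; T = -6.16°C
Environment:
  900–4000 m, environment: Δz = 3.1 km ⇒ ΔT = -12.71°C; T = 10.89°C
T_parcel − T_env = -6.16 − 10.89 = -17.05°C

-17.05°C (parcel cooler than environment)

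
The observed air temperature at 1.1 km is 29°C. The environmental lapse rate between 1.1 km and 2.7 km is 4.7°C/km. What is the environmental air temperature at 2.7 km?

Environmental to 2700 m: -4.7 × 1.6 km = -7.52°C, so T = 21.48°C.

21.48°C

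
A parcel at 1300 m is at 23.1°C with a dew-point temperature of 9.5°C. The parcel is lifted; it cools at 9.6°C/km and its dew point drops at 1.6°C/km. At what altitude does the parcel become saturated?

T and T_d converge at 9.6 − 1.6 = 8°C per km
Height above start = (23.1 − 9.5) / 8 = 1.7 km
LCL altitude = 1300 m + 1700 m = 3000 m

3000 m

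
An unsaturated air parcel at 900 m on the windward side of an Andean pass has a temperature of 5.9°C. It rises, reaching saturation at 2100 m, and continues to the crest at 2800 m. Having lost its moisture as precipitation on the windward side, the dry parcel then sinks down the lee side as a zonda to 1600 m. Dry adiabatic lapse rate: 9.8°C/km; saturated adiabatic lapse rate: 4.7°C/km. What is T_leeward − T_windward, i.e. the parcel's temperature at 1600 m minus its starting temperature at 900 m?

Dry to 2100 m: -9.8 × 1.2 km = -11.76°C, so T = -5.86°C.
Saturated to 2800 m: -4.7 × 0.7 km = -3.29°C, so T = -9.15°C.
Dry descent to 1600 m: +9.8 × 1.2 km = +11.76°C, so T = 2.61°C.
Net change vs windward start: 2.61 − 5.9 = -3.29°C

-3.29°C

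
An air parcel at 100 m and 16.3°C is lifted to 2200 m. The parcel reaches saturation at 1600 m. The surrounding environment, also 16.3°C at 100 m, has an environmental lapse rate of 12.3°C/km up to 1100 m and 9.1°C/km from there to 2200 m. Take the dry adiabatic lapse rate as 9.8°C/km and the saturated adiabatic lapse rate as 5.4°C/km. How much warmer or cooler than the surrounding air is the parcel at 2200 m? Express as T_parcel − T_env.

+4.37°C (parcel warmer than environment)

Parcel:
  100 → 1600 m (dry, 9.8°C/km): ΔT = -9.8 × 1.5 = -14.7°C → T = 1.6°C
  1600 → 2200 m (saturated, 5.4°C/km): ΔT = -5.4 × 0.6 = -3.24°C → T = -1.64°C
Environment:
  100 → 1100 m (environment, lower layer, 12.3°C/km): ΔT = -12.3 × 1 = -12.3°C → T = 4°C
  1100 → 2200 m (environment, upper layer, 9.1°C/km): ΔT = -9.1 × 1.1 = -10.01°C → T = -6.01°C
T_parcel − T_env = -1.64 − (-6.01) = +4.37°C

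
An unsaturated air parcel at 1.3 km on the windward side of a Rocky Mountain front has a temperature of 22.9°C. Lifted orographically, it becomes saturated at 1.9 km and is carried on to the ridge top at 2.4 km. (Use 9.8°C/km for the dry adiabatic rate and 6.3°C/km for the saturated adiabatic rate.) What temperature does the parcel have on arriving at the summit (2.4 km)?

13.87°C

1300–1900 m, dry: Δz = 0.6 km ⇒ ΔT = -5.88°C; T = 17.02°C
1900–2400 m, saturated: Δz = 0.5 km ⇒ ΔT = -3.15°C; T = 13.87°C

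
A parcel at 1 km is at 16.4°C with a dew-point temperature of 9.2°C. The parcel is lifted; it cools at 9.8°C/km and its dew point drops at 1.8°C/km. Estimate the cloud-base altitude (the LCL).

T and T_d converge at 9.8 − 1.8 = 8°C per km
Height above start = (16.4 − 9.2) / 8 = 0.9 km
LCL altitude = 1000 m + 900 m = 1900 m

1.9 km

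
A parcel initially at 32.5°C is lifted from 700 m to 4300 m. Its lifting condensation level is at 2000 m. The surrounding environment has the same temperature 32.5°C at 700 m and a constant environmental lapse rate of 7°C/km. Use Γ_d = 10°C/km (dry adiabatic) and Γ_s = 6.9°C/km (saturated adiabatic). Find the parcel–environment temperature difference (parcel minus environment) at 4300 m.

-3.67°C (parcel cooler than environment)

Parcel:
  700–2000 m, dry: Δz = 1.3 km ⇒ ΔT = -13°C; T = 19.5°C
  2000–4300 m, saturated: Δz = 2.3 km ⇒ ΔT = -15.87°C; T = 3.63°C
Environment:
  700–4300 m, environment: Δz = 3.6 km ⇒ ΔT = -25.2°C; T = 7.3°C
T_parcel − T_env = 3.63 − 7.3 = -3.67°C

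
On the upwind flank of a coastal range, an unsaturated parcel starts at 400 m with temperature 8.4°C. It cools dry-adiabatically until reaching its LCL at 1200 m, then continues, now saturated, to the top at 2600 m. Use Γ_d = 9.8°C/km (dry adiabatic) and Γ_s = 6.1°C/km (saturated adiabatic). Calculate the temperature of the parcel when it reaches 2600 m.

Dry to 1200 m: -9.8 × 0.8 km = -7.84°C, so T = 0.56°C.
Saturated to 2600 m: -6.1 × 1.4 km = -8.54°C, so T = -7.98°C.

-7.98°C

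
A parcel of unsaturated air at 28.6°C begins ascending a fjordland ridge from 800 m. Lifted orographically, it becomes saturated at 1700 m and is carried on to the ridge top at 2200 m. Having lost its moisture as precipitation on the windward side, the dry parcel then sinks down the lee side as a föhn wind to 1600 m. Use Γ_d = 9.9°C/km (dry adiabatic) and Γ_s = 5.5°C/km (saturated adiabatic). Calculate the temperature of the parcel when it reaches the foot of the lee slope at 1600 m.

22.88°C

800 → 1700 m (dry, 9.9°C/km): ΔT = -9.9 × 0.9 = -8.91°C → T = 19.69°C
1700 → 2200 m (saturated, 5.5°C/km): ΔT = -5.5 × 0.5 = -2.75°C → T = 16.94°C
2200 → 1600 m (dry descent, 9.9°C/km): ΔT = +9.9 × 0.6 = +5.94°C → T = 22.88°C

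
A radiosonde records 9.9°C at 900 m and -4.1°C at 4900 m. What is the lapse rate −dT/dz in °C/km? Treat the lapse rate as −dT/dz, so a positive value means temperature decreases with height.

3.5°C/km

Γ = −ΔT/Δz = (9.9 − (-4.1)) / (4900 − 900) m
  = 14°C / 4 km = 3.5°C/km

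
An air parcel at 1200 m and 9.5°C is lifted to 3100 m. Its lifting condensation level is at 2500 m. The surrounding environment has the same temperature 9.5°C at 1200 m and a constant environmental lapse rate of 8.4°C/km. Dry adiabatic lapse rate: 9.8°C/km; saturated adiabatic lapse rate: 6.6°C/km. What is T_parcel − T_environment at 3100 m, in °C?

-0.74°C (parcel cooler than environment)

Parcel:
  From 1200 m to 2500 m (dry): cools by 9.8 × 1.3 = 12.74°C, giving -3.24°C.
  From 2500 m to 3100 m (saturated): cools by 6.6 × 0.6 = 3.96°C, giving -7.2°C.
Environment:
  From 1200 m to 3100 m (environment): cools by 8.4 × 1.9 = 15.96°C, giving -6.46°C.
T_parcel − T_env = -7.2 − (-6.46) = -0.74°C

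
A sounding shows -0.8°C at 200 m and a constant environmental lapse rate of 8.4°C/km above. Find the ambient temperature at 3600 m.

Environmental to 3600 m: -8.4 × 3.4 km = -28.56°C, so T = -29.36°C.

-29.36°C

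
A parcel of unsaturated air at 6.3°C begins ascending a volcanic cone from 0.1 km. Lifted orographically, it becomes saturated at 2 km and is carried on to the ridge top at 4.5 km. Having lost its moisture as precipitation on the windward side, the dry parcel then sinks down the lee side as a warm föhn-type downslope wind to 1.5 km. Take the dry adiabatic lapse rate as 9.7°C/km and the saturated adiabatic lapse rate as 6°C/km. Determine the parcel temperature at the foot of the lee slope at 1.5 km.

100 → 2000 m (dry, 9.7°C/km): ΔT = -9.7 × 1.9 = -18.43°C → T = -12.13°C
2000 → 4500 m (saturated, 6°C/km): ΔT = -6 × 2.5 = -15°C → T = -27.13°C
4500 → 1500 m (dry descent, 9.7°C/km): ΔT = +9.7 × 3 = +29.1°C → T = 1.97°C

1.97°C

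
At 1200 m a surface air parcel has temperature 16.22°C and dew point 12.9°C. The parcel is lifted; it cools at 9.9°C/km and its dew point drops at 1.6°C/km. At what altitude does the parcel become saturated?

1600 m

T and T_d converge at 9.9 − 1.6 = 8.3°C per km
Height above start = (16.22 − 12.9) / 8.3 = 0.4 km
LCL altitude = 1200 m + 400 m = 1600 m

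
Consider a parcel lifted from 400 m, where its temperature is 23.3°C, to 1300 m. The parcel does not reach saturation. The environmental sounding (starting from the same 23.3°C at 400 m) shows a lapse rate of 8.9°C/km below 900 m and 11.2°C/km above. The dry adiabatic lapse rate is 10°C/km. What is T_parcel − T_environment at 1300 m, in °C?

Parcel:
  Dry to 1300 m: -10 × 0.9 km = -9°C, so T = 14.3°C.
Environment:
  Environment, lower layer to 900 m: -8.9 × 0.5 km = -4.45°C, so T = 18.85°C.
  Environment, upper layer to 1300 m: -11.2 × 0.4 km = -4.48°C, so T = 14.37°C.
T_parcel − T_env = 14.3 − 14.37 = -0.07°C

-0.07°C (parcel cooler than environment)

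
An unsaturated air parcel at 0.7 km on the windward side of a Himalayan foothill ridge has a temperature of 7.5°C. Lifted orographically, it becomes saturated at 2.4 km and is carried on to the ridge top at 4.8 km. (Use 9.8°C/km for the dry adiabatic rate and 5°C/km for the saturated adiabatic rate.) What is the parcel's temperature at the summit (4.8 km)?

-21.16°C

Dry to 2400 m: -9.8 × 1.7 km = -16.66°C, so T = -9.16°C.
Saturated to 4800 m: -5 × 2.4 km = -12°C, so T = -21.16°C.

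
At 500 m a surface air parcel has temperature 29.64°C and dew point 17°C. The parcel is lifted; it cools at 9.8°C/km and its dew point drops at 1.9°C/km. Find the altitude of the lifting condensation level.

2100 m

T and T_d converge at 9.8 − 1.9 = 7.9°C per km
Height above start = (29.64 − 17) / 7.9 = 1.6 km
LCL altitude = 500 m + 1600 m = 2100 m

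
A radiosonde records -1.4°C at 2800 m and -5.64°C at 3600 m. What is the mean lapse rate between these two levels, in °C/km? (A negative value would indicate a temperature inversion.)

5.3°C/km

Γ = −ΔT/Δz = (-1.4 − (-5.64)) / (3600 − 2800) m
  = 4.24°C / 0.8 km = 5.3°C/km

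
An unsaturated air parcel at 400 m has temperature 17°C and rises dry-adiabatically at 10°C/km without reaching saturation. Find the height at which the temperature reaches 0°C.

Height above start = (17 − 0) / 10 = 1.7 km
Altitude = 400 m + 1700 m = 2100 m

2100 m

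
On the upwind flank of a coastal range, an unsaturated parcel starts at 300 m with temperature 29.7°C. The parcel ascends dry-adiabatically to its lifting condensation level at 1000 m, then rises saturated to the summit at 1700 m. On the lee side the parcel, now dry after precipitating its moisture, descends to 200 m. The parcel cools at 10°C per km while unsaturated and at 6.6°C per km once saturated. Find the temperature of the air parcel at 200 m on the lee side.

33.08°C

300–1000 m, dry: Δz = 0.7 km ⇒ ΔT = -7°C; T = 22.7°C
1000–1700 m, saturated: Δz = 0.7 km ⇒ ΔT = -4.62°C; T = 18.08°C
1700–200 m, dry descent: Δz = 1.5 km ⇒ ΔT = +15°C; T = 33.08°C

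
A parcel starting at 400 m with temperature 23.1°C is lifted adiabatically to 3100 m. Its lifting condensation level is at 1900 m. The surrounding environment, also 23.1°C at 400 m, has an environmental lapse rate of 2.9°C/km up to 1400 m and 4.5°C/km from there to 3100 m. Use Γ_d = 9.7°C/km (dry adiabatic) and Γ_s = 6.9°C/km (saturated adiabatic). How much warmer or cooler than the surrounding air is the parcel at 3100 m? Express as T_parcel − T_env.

-12.28°C (parcel cooler than environment)

Parcel:
  400 → 1900 m (dry, 9.7°C/km): ΔT = -9.7 × 1.5 = -14.55°C → T = 8.55°C
  1900 → 3100 m (saturated, 6.9°C/km): ΔT = -6.9 × 1.2 = -8.28°C → T = 0.27°C
Environment:
  400 → 1400 m (environment, lower layer, 2.9°C/km): ΔT = -2.9 × 1 = -2.9°C → T = 20.2°C
  1400 → 3100 m (environment, upper layer, 4.5°C/km): ΔT = -4.5 × 1.7 = -7.65°C → T = 12.55°C
T_parcel − T_env = 0.27 − 12.55 = -12.28°C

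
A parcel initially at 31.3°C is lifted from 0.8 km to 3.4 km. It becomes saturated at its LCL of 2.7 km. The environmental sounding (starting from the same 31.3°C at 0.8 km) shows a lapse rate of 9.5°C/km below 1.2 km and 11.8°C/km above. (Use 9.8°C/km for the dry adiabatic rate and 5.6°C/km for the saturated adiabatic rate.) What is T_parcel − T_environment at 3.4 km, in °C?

Parcel:
  800–2700 m, dry: Δz = 1.9 km ⇒ ΔT = -18.62°C; T = 12.68°C
  2700–3400 m, saturated: Δz = 0.7 km ⇒ ΔT = -3.92°C; T = 8.76°C
Environment:
  800–1200 m, environment, lower layer: Δz = 0.4 km ⇒ ΔT = -3.8°C; T = 27.5°C
  1200–3400 m, environment, upper layer: Δz = 2.2 km ⇒ ΔT = -25.96°C; T = 1.54°C
T_parcel − T_env = 8.76 − 1.54 = +7.22°C

+7.22°C (parcel warmer than environment)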